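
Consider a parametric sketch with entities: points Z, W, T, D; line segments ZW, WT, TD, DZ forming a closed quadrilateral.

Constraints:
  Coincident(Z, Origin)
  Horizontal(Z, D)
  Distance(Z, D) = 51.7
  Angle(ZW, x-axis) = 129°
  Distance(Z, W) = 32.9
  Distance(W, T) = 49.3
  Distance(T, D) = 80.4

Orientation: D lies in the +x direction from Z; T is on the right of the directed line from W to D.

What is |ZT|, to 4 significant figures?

34.46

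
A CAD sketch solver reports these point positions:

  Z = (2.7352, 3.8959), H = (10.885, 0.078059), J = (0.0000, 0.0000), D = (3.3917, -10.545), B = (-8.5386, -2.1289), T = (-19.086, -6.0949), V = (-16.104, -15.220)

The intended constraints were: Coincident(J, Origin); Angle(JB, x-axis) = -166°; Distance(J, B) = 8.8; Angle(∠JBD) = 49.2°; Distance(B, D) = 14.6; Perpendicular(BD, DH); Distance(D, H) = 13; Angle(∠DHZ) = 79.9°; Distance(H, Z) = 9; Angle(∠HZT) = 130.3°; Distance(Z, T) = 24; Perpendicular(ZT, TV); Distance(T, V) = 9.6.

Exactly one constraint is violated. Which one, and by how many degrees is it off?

Perpendicular(ZT, TV) — off by 6.50°.

J = (0.00, 0.00) ✓; JB at -166.0° ✓; |JB| = 8.800 ✓; ∠JBD = 49.20° ✓; |BD| = 14.60 ✓; ∠(BD, DH) = 90.00° ✓; |DH| = 13.00 ✓; ∠DHZ = 79.90° ✓; |HZ| = 9.000 ✓; ∠HZT = 130.3° ✓; |ZT| = 24.00 ✓; ∠(ZT, TV) = 83.50° ✗; |TV| = 9.600 ✓.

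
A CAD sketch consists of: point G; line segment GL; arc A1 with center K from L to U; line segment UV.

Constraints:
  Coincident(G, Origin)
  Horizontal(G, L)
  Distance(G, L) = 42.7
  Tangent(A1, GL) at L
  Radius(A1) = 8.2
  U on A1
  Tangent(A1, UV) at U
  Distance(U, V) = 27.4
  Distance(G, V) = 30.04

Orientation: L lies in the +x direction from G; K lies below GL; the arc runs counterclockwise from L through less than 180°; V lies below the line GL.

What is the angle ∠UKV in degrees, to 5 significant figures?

73.339°

G is at the origin; GL is horizontal with |GL| = 42.7 and L on the +x side, so L = (42.700, 0.0000). A1 meets GL tangentially, so KL is at right angles to GL, so K = L + (0, -8.2) = (42.700, -8.2000). Since KU ⟂ UV (tangency), |KV| = √(8.2² + 27.4²) = 28.601 regardless of where U sits on A1. So V lies on both circle(G, 30.04) and circle(K, 28.601); the below-GL intersection is V = (18.595, -23.593). U is the foot of the tangent from V: U = (36.491, -2.8444).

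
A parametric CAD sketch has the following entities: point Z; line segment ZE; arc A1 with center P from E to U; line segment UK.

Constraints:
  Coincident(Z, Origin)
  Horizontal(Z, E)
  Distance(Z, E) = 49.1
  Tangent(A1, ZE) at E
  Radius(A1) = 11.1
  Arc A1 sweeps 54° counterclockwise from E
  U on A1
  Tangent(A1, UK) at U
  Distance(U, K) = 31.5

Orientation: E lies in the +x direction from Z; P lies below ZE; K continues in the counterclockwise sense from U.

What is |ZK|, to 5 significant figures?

37.018

Z is at the origin; Z and E share the same y with |ZE| = 49.1 and E on the +x side, so E = (49.100, 0.0000). The tangent condition forces PE to be normal to ZE, so P = E + (0, -11.1) = (49.100, -11.100). On A1, E sits at bearing 90° from P; a 54° counterclockwise sweep puts U at bearing 144°, so U = P + 11.1·(cos 144°, sin 144°) = (40.120, -4.5756). Tangency of A1 to UK means the radius PU is perpendicular to UK, so UK runs along (−sin 144°, cos 144°); with |UK| = 31.5, K = (21.605, -30.060). Then |ZK| = |K − Z| = 37.018.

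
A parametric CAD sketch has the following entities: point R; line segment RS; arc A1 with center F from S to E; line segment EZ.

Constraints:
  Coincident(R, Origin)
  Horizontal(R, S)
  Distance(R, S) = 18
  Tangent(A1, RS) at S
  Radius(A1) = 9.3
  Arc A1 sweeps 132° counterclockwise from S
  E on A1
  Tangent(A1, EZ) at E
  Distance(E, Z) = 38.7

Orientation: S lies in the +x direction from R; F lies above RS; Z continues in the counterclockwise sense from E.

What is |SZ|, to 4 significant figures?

48.18

R is at the origin; RS is horizontal with |RS| = 18.0 and S on the +x side, so S = (18.00, 0.000). Since A1 is tangent to RS there, FS ⟂ RS, so F = S + (0, 9.3) = (18.00, 9.300). On A1, S sits at bearing -90° from F; a 132° counterclockwise sweep puts E at bearing 42°, so E = F + 9.3·(cos 42°, sin 42°) = (24.91, 15.52). Tangency of A1 to EZ means the radius FE is perpendicular to EZ, so EZ runs along (−sin 42°, cos 42°); with |EZ| = 38.7, Z = (-0.9841, 44.28). Then |SZ| = |Z − S| = 48.18.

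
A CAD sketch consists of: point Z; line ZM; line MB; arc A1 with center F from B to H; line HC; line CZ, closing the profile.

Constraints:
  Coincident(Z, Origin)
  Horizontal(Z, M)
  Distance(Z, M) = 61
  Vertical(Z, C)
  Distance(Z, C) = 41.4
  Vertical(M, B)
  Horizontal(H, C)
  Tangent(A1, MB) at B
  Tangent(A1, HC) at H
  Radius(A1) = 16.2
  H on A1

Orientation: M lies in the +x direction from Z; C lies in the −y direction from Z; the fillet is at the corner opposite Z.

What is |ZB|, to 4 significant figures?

66.00

The virtual corner opposite Z is at (61.00, -41.40). Since A1 is tangent to MB there, FB ⟂ MB and tangency of A1 to HC means the radius FH is perpendicular to HC, with radius 16.2, so the center F sits 16.2 in from both sides at F = (44.80, -25.20). That places the tangent points at B = (61.00, -25.20) on MB and H = (44.80, -41.40) on HC. Then |ZB| = |B − Z| = 66.00.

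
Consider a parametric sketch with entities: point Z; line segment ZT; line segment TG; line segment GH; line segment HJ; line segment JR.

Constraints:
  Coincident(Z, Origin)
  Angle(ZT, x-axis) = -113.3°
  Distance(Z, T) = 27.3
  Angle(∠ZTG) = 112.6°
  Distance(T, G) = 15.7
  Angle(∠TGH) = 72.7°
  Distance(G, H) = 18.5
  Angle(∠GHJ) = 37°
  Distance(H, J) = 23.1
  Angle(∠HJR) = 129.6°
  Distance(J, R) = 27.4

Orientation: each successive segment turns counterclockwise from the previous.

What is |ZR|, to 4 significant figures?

59.30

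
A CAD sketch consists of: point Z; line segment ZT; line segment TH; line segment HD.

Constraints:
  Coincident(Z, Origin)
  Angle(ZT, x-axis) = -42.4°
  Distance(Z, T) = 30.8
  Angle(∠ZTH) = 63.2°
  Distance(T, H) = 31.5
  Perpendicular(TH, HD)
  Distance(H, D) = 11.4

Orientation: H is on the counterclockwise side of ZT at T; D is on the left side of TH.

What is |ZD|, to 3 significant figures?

23.9

∠ZTH = 63.2°, so TH runs at -42.4° + (180° − 63.2°) = 74.4° from the x-axis; with |TH| = 31.5, H = T + 31.5·(cos 74.4°, sin 74.4°) = (31.2, 9.57). TH ⟂ HD; with |HD| = 11.4 on the left of TH, D = H + 11.4·(-0.963, 0.269) = (20.2, 12.6). Then |ZD| = |D − Z| = 23.9.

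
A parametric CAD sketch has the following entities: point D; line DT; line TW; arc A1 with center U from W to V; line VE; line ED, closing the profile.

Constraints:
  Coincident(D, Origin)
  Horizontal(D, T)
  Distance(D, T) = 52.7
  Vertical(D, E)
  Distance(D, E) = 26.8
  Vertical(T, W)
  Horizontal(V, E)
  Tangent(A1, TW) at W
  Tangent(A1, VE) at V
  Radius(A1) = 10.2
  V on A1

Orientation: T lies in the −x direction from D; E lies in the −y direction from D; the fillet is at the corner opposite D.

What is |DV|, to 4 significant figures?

50.24

D is at the origin; D and T share the same y with |DT| = 52.7 and T on the −x side, so T = (-52.70, 0.000). DE is vertical with |DE| = 26.8 and E on the −y side, so E = (0.000, -26.80). The virtual corner opposite D is at (-52.70, -26.80). A1 meets TW tangentially, so UW is at right angles to TW and since A1 is tangent to VE there, UV ⟂ VE, with radius 10.2, so the center U sits 10.2 in from both sides at U = (-42.50, -16.60). That places the tangent points at W = (-52.70, -16.60) on TW and V = (-42.50, -26.80) on VE. Then |DV| = |V − D| = 50.24.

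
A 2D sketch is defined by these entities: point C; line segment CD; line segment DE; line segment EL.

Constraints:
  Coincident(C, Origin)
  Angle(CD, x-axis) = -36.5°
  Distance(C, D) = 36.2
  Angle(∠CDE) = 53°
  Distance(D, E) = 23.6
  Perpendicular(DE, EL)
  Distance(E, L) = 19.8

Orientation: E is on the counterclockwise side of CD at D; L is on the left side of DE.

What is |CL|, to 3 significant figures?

9.29

C is at the origin; CD runs at -36.5° with length 36.2, so D = 36.2·(cos -36.5°, sin -36.5°) = (29.1, -21.5). ∠CDE = 53.0°, so DE runs at -36.5° + (180° − 53.0°) = 90.5° from the x-axis; with |DE| = 23.6, E = D + 23.6·(cos 90.5°, sin 90.5°) = (28.9, 2.07). DE is perpendicular to EL; with |EL| = 19.8 on the left of DE, L = E + 19.8·(-1.00, -0.00873) = (9.09, 1.89). Then |CL| = |L − C| = 9.29.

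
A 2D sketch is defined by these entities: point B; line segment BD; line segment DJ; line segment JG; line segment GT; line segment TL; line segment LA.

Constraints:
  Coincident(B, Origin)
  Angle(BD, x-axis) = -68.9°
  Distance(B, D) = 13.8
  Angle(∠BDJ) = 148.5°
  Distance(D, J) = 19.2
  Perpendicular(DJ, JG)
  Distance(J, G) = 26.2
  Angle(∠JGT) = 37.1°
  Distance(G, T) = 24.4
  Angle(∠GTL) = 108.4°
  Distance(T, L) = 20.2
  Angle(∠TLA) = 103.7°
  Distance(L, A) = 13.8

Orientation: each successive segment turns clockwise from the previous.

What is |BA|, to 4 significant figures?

42.39

∠GTL = 108.4° gives TL at -44.90° from the x-axis; with |TL| = 20.2, L = (11.84, -30.32). ∠TLA = 103.7° gives LA at -121.2° from the x-axis; with |LA| = 13.8, A = (4.690, -42.13). Then |BA| = |A − B| = 42.39.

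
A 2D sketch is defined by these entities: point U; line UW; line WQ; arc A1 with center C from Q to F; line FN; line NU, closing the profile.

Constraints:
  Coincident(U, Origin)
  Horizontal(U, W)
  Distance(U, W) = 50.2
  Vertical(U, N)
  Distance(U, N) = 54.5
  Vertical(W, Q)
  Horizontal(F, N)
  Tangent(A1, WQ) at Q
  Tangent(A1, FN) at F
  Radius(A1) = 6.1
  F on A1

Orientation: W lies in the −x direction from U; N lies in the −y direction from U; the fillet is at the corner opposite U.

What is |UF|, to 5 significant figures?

70.107

The virtual corner opposite U is at (-50.200, -54.500). Since A1 is tangent to WQ there, CQ ⟂ WQ and the tangent condition forces CF to be normal to FN, with radius 6.1, so the center C sits 6.1 in from both sides at C = (-44.100, -48.400). That places the tangent points at Q = (-50.200, -48.400) on WQ and F = (-44.100, -54.500) on FN. Then |UF| = |F − U| = 70.107.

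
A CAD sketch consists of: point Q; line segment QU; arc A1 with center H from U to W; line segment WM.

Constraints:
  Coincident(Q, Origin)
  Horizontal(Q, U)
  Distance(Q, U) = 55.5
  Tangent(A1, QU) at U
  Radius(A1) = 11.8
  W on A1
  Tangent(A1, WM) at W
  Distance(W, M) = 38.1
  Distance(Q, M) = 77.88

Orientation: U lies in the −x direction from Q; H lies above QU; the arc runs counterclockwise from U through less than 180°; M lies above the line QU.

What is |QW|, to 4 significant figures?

47.32

Checks: |HW| = 11.80 ✓; ∠(HW, WM) = 90.00° ✓; |WM| = 38.10 ✓; |QM| = 77.88 ✓.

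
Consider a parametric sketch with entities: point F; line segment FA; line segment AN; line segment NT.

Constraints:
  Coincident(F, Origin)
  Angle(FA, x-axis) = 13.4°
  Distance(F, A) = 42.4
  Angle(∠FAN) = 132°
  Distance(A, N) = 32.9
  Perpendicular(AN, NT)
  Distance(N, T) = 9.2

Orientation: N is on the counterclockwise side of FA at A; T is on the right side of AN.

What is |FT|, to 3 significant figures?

73.6

∠FAN = 132.0°, so AN runs at 13.4° + (180° − 132.0°) = 61.4° from the x-axis; with |AN| = 32.9, N = A + 32.9·(cos 61.4°, sin 61.4°) = (57.0, 38.7). AN is perpendicular to NT; with |NT| = 9.2 on the right of AN, T = N + 9.2·(0.878, -0.479) = (65.1, 34.3). Then |FT| = |T − F| = 73.6.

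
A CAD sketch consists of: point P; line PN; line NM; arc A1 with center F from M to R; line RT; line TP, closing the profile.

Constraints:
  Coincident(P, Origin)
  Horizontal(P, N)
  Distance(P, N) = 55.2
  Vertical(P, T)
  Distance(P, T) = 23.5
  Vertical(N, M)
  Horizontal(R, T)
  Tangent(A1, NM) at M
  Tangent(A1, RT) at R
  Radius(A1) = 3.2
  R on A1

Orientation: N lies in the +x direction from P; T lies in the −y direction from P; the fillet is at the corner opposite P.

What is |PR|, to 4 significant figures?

57.06

P is at the origin; P and N share the same y with |PN| = 55.2 and N on the +x side, so N = (55.20, 0.000). P and T share the same x with |PT| = 23.5 and T on the −y side, so T = (0.000, -23.50). The virtual corner opposite P is at (55.20, -23.50). A1 meets NM tangentially, so FM is at right angles to NM and tangency of A1 to RT means the radius FR is perpendicular to RT, with radius 3.2, so the center F sits 3.2 in from both sides at F = (52.00, -20.30). That places the tangent points at M = (55.20, -20.30) on NM and R = (52.00, -23.50) on RT. Then |PR| = |R − P| = 57.06.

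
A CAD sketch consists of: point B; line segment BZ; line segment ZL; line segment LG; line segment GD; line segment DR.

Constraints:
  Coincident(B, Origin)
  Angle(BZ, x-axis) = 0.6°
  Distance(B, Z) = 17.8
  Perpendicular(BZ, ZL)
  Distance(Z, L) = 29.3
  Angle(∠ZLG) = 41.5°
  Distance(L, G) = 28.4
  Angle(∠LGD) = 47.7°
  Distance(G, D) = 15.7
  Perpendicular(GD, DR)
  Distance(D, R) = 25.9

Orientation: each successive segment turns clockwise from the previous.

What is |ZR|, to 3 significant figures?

34.3

B is at the origin; BZ runs at 0.6° with length 17.8, so Z = (17.8, 0.186). BZ is perpendicular to ZL, so ZL runs at -89.4°; with |ZL| = 29.3, L = (18.1, -29.1). ∠ZLG = 41.5° gives LG at 132° from the x-axis; with |LG| = 28.4, G = (-0.934, -8.04). ∠LGD = 47.7° gives GD at -0.200° from the x-axis; with |GD| = 15.7, D = (14.8, -8.09). The perpendicularity gives DR at right angles to GD, so DR runs at -90.2°; with |DR| = 25.9, R = (14.7, -34.0). Then |ZR| = |R − Z| = 34.3.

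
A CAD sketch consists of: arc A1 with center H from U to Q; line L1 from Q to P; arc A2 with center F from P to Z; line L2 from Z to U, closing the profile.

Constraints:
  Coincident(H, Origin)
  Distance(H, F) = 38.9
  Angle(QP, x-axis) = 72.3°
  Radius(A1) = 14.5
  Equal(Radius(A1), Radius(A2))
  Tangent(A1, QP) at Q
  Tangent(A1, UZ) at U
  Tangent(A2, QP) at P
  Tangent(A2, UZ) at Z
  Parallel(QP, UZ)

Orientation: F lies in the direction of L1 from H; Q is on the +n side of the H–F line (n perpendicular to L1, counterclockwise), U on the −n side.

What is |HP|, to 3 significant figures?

41.5

The slot axis is L1's direction at 72.3°, so u = (cos 72.3°, sin 72.3°) = (0.304, 0.953) and n = (−sin 72.3°, cos 72.3°) = (-0.953, 0.304). H is at the origin and F lies 38.9 along u from H, so F = 38.9·u = (11.8, 37.1). Tangency of A1 to both parallel lines with radius 14.5 puts Q and U at H ± 14.5·n: Q = (-13.8, 4.41), U = (13.8, -4.41). Equal radii place P and Z the same way about F: P = F + 14.5·n = (-1.99, 41.5), Z = F − 14.5·n = (25.6, 32.7). Then |HP| = |P − H| = 41.5.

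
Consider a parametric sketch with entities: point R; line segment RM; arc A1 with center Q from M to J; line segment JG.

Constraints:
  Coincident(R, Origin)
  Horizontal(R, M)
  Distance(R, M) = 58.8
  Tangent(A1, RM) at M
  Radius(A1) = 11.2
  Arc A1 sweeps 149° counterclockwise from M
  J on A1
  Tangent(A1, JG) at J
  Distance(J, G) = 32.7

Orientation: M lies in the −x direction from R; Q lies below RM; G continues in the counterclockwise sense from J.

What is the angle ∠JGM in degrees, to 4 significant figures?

28.40°

R is at the origin; R and M share the same y with |RM| = 58.8 and M on the −x side, so M = (-58.80, 0.000). Since A1 is tangent to RM there, QM ⟂ RM, so Q = M + (0, -11.2) = (-58.80, -11.20). On A1, M sits at bearing 90° from Q; a 149° counterclockwise sweep puts J at bearing 239°, so J = Q + 11.2·(cos 239°, sin 239°) = (-64.57, -20.80). Tangency of A1 to JG means the radius QJ is perpendicular to JG, so JG runs along (−sin 239°, cos 239°); with |JG| = 32.7, G = (-36.54, -37.64). Then cos ∠JGM = GJ·GM / (|GJ||GM|), giving 28.40°.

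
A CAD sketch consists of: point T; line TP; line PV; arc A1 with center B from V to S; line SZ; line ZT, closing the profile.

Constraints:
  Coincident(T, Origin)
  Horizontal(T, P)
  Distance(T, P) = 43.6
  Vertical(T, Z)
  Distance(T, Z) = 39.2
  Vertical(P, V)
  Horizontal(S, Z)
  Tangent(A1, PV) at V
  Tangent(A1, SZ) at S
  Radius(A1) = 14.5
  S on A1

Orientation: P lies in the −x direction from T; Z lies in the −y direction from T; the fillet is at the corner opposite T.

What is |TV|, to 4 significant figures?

50.11

T is at the origin; T and P share the same y with |TP| = 43.6 and P on the −x side, so P = (-43.60, 0.000). T and Z share the same x with |TZ| = 39.2 and Z on the −y side, so Z = (0.000, -39.20). The virtual corner opposite T is at (-43.60, -39.20). Since A1 is tangent to PV there, BV ⟂ PV and tangency of A1 to SZ means the radius BS is perpendicular to SZ, with radius 14.5, so the center B sits 14.5 in from both sides at B = (-29.10, -24.70). That places the tangent points at V = (-43.60, -24.70) on PV and S = (-29.10, -39.20) on SZ. Then |TV| = |V − T| = 50.11.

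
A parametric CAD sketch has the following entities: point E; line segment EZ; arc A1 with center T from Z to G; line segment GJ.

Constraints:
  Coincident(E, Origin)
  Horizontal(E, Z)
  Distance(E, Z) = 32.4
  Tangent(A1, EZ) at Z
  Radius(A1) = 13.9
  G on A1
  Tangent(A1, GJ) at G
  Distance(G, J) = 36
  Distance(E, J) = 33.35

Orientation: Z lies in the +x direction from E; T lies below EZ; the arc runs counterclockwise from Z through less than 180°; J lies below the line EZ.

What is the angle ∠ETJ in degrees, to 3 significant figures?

53.5°

Checks: |TG| = 13.90 ✓; ∠(TG, GJ) = 90.00° ✓; |GJ| = 36.00 ✓; |EJ| = 33.35 ✓.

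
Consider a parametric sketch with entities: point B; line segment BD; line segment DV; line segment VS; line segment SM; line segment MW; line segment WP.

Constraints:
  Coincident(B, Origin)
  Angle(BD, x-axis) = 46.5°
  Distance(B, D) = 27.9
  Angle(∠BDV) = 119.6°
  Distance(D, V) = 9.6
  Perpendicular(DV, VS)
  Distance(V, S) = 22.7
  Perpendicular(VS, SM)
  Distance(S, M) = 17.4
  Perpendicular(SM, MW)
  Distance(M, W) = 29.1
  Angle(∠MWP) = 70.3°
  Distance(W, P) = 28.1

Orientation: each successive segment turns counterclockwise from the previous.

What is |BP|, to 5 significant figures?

38.743

B is at the origin; BD runs at 46.5° with length 27.9, so D = (19.205, 20.238). ∠BDV = 119.6° gives DV at 106.90° from the x-axis; with |DV| = 9.6, V = (16.414, 29.423). DV is perpendicular to VS, so VS runs at -163.10°; with |VS| = 22.7, S = (-5.3053, 22.824). VS ⟂ SM, so SM runs at -73.100°; with |SM| = 17.4, M = (-0.24710, 6.1759). SM is perpendicular to MW, so MW runs at 16.900°; with |MW| = 29.1, W = (27.596, 14.635). ∠MWP = 70.3° gives WP at 126.60° from the x-axis; with |WP| = 28.1, P = (10.842, 37.194). Then |BP| = |P − B| = 38.743.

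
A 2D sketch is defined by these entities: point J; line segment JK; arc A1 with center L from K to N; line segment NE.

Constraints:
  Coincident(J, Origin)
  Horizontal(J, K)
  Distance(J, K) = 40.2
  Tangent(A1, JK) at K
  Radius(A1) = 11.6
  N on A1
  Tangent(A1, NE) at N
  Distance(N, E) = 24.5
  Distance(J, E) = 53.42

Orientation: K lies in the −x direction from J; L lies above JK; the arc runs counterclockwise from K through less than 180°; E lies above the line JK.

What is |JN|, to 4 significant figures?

32.97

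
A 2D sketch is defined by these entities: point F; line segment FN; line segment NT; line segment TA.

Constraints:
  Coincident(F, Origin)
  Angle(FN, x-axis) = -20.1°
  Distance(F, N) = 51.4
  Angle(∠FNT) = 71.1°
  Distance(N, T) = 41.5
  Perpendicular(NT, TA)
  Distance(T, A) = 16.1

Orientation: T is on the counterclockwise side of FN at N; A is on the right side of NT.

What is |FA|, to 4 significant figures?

69.34

F is at the origin; FN runs at -20.1° with length 51.4, so N = 51.4·(cos -20.1°, sin -20.1°) = (48.27, -17.66). ∠FNT = 71.1°, so NT runs at -20.1° + (180° − 71.1°) = 88.80° from the x-axis; with |NT| = 41.5, T = N + 41.5·(cos 88.80°, sin 88.80°) = (49.14, 23.83). NT ⟂ TA; with |TA| = 16.1 on the right of NT, A = T + 16.1·(0.9998, -0.02094) = (65.24, 23.49). Then |FA| = |A − F| = 69.34.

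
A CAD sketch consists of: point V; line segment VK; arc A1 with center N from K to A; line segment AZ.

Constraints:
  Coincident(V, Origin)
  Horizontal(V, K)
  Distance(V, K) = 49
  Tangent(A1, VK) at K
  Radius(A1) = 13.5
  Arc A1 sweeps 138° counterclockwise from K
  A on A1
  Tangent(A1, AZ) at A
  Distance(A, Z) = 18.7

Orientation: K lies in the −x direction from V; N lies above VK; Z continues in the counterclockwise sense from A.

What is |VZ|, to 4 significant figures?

64.81

On A1, K sits at bearing -90° from N; a 138° counterclockwise sweep puts A at bearing 48°, so A = N + 13.5·(cos 48°, sin 48°) = (-39.97, 23.53). A1 meets AZ tangentially, so NA is at right angles to AZ, so AZ runs along (−sin 48°, cos 48°); with |AZ| = 18.7, Z = (-53.86, 36.05). Then |VZ| = |Z − V| = 64.81.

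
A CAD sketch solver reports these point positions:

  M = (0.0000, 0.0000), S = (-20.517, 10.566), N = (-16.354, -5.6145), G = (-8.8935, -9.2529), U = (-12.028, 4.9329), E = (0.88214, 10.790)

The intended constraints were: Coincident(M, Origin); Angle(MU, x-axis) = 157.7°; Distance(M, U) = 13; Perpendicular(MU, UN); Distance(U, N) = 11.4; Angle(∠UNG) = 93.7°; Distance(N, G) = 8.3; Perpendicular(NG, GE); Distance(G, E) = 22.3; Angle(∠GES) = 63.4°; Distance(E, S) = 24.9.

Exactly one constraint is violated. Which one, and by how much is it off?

Distance(E, S) = 24.9 — off by 3.50.

M = (0.00, 0.00) ✓; MU at 157.7° ✓; |MU| = 13.00 ✓; ∠(MU, UN) = 90.00° ✓; |UN| = 11.40 ✓; ∠UNG = 93.70° ✓; |NG| = 8.300 ✓; ∠(NG, GE) = 90.00° ✓; |GE| = 22.30 ✓; ∠GES = 63.40° ✓; |ES| = 21.40 ✗.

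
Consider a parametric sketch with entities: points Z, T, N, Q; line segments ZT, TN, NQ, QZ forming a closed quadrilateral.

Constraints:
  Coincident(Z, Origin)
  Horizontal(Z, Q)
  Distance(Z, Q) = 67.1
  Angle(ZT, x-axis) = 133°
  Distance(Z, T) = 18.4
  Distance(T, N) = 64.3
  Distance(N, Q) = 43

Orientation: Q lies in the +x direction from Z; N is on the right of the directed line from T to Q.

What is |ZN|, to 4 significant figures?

46.02

Z is at the origin; Z and Q share the same y with |ZQ| = 67.1 and Q in +x, so Q = (67.1, 0). ZT runs at 133.0° with |ZT| = 18.4, so T = (-12.55, 13.46). N is determined by |TN| = 64.3 and |NQ| = 43.0 together: it lies at the intersection of circle(T, 64.3) and circle(Q, 43.0). With |TQ| = 80.78, the foot of the radical line on TQ is 54.54 from T and the perpendicular offset is √(64.3² − 54.54²) = 34.06. Taking the right-of-TQ solution: N = (35.55, -29.22).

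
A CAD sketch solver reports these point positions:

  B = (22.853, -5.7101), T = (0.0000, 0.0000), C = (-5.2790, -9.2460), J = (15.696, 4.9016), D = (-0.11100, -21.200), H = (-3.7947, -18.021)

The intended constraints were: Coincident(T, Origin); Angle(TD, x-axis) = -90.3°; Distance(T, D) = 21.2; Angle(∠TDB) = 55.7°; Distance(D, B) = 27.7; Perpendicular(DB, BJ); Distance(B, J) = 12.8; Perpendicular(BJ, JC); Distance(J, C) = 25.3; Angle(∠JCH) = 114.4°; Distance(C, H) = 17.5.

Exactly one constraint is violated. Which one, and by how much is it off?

Distance(C, H) = 17.5 — off by 8.60.

T = (0.00, 0.00) ✓; TD at -90.30° ✓; |TD| = 21.20 ✓; ∠TDB = 55.70° ✓; |DB| = 27.70 ✓; ∠(DB, BJ) = 90.00° ✓; |BJ| = 12.80 ✓; ∠(BJ, JC) = 90.00° ✓; |JC| = 25.30 ✓; ∠JCH = 114.4° ✓; |CH| = 8.900 ✗.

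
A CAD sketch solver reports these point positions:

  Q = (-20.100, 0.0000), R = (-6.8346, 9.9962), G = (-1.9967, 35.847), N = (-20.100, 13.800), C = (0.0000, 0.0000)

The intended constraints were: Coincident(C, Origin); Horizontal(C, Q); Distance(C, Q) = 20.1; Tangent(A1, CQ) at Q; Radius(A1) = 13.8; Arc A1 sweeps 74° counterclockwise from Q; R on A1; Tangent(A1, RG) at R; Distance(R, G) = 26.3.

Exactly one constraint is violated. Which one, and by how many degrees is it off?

Tangent(A1, RG) at R — off by 5.40°.

C = (0.00, 0.00) ✓; C.y = 0.00, Q.y = 0.00 ✓; |CQ| = 20.10 ✓; ∠(NQ, QC) = 90.00° ✓; |NQ| = 13.80 ✓; bearing(N→R) − bearing(N→Q) = 74.00° ✓; |NR| = 13.80 ✓; ∠(NR, RG) = 84.60° ✗; |RG| = 26.30 ✓.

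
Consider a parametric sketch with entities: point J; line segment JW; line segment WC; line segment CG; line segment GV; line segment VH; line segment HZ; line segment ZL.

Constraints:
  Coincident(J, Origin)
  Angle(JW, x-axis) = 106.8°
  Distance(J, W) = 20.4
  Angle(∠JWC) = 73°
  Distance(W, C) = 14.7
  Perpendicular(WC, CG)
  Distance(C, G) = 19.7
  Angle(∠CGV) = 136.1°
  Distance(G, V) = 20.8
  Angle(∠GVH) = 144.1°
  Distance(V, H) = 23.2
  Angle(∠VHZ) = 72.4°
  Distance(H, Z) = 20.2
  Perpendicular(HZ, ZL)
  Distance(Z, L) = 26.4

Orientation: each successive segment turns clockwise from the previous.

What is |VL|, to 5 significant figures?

13.864

J is at the origin; JW runs at 106.8° with length 20.4, so W = (-5.8962, 19.529). ∠JWC = 73.0° gives WC at -0.20000° from the x-axis; with |WC| = 14.7, C = (8.8037, 19.478). WC is perpendicular to CG, so CG runs at -90.200°; with |CG| = 19.7, G = (8.7349, -0.22187). ∠CGV = 136.1° gives GV at -134.10° from the x-axis; with |GV| = 20.8, V = (-5.7401, -15.159). ∠GVH = 144.1° gives VH at -170.00° from the x-axis; with |VH| = 23.2, H = (-28.588, -19.188). ∠VHZ = 72.4° gives HZ at 82.400° from the x-axis; with |HZ| = 20.2, Z = (-25.916, 0.83501). HZ ⟂ ZL, so ZL runs at -7.6000°; with |ZL| = 26.4, L = (0.25204, -2.6566). Then |VL| = |L − V| = 13.864.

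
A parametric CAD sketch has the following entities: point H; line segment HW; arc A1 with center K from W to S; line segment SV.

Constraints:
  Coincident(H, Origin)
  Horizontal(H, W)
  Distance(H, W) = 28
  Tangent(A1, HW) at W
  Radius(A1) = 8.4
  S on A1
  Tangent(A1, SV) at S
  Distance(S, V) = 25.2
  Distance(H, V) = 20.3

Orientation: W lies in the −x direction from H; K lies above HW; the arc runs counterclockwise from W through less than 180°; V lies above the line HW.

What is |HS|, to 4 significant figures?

22.28

Checks: |KS| = 8.400 ✓; ∠(KS, SV) = 90.00° ✓; |SV| = 25.20 ✓; |HV| = 20.30 ✓.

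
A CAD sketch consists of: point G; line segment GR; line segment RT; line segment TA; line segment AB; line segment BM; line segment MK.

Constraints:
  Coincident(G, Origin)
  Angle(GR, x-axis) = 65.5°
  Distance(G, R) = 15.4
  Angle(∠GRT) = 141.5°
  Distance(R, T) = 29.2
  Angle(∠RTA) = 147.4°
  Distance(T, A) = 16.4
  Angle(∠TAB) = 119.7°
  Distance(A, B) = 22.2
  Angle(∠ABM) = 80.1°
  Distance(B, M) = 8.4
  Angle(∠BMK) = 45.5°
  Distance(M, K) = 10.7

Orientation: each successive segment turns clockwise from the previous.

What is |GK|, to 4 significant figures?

56.47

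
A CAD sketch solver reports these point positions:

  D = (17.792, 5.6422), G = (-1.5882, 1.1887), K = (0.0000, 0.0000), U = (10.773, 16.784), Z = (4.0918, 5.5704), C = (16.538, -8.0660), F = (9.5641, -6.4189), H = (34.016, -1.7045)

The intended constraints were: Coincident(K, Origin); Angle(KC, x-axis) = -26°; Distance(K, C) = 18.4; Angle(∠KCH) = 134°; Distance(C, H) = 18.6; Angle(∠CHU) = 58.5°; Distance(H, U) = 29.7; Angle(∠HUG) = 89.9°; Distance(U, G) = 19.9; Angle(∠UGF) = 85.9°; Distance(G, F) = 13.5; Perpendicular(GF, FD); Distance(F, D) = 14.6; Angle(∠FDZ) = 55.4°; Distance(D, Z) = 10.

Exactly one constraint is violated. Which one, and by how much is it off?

Distance(D, Z) = 10 — off by 3.70.

K = (0.00, 0.00) ✓; KC at -26.00° ✓; |KC| = 18.40 ✓; ∠KCH = 134.0° ✓; |CH| = 18.60 ✓; ∠CHU = 58.50° ✓; |HU| = 29.70 ✓; ∠HUG = 89.90° ✓; |UG| = 19.90 ✓; ∠UGF = 85.90° ✓; |GF| = 13.50 ✓; ∠(GF, FD) = 90.00° ✓; |FD| = 14.60 ✓; ∠FDZ = 55.40° ✓; |DZ| = 13.70 ✗.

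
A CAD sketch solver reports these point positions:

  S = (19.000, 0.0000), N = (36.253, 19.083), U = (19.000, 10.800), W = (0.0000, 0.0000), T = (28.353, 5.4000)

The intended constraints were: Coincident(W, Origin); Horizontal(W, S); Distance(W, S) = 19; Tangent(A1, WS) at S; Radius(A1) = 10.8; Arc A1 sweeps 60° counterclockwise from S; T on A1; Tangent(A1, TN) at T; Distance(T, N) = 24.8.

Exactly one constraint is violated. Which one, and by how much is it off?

Distance(T, N) = 24.8 — off by 9.00.

W = (0.00, 0.00) ✓; W.y = 0.00, S.y = 0.00 ✓; |WS| = 19.00 ✓; ∠(US, SW) = 90.00° ✓; |US| = 10.80 ✓; bearing(U→T) − bearing(U→S) = 60.00° ✓; |UT| = 10.80 ✓; ∠(UT, TN) = 90.00° ✓; |TN| = 15.80 ✗.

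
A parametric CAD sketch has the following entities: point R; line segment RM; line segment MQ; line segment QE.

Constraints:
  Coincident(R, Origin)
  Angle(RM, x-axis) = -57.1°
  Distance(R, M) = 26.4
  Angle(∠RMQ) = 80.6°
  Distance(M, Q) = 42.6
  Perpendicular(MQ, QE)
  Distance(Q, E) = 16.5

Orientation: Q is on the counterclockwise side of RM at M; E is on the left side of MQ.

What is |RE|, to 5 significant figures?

39.460

R is at the origin; RM runs at -57.1° with length 26.4, so M = 26.4·(cos -57.1°, sin -57.1°) = (14.340, -22.166). ∠RMQ = 80.6°, so MQ runs at -57.1° + (180° − 80.6°) = 42.300° from the x-axis; with |MQ| = 42.6, Q = M + 42.6·(cos 42.300°, sin 42.300°) = (45.848, 6.5044). MQ ⟂ QE; with |QE| = 16.5 on the left of MQ, E = Q + 16.5·(-0.67301, 0.73963) = (34.743, 18.708). Then |RE| = |E − R| = 39.460.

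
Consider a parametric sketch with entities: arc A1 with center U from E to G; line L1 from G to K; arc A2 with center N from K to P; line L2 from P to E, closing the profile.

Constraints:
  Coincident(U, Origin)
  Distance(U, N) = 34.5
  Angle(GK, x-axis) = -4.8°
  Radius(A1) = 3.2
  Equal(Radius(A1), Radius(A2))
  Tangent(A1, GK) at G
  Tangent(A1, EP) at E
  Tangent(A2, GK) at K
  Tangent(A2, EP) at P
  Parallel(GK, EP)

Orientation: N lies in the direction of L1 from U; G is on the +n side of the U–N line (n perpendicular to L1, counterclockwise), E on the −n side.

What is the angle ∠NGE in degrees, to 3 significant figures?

84.7°

U is at the origin and N lies 34.5 along u from U, so N = 34.5·u = (34.4, -2.89). Tangency of A1 to both parallel lines with radius 3.2 puts G and E at U ± 3.2·n: G = (0.268, 3.19), E = (-0.268, -3.19). Then cos ∠NGE = GN·GE / (|GN||GE|), giving 84.7°.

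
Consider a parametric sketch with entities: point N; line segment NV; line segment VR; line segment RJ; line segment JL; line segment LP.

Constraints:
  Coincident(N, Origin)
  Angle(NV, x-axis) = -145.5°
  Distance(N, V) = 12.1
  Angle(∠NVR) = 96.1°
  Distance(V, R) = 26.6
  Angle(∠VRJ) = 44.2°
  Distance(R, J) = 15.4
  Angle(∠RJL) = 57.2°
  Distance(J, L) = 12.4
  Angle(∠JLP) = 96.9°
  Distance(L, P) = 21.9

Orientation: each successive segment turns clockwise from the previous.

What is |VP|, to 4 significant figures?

34.90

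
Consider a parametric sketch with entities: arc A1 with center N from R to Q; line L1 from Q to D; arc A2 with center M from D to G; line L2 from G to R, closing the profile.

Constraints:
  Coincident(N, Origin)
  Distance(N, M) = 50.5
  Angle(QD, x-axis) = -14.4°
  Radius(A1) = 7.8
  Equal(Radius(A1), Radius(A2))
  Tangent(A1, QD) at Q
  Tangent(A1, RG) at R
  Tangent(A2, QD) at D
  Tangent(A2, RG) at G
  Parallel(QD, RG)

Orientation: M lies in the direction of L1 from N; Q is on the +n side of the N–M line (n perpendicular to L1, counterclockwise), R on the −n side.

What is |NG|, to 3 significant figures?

51.1

The slot axis is L1's direction at -14.4°, so u = (cos -14.4°, sin -14.4°) = (0.969, -0.249) and n = (−sin -14.4°, cos -14.4°) = (0.249, 0.969). N is at the origin and M lies 50.5 along u from N, so M = 50.5·u = (48.9, -12.6). Tangency of A1 to both parallel lines with radius 7.8 puts Q and R at N ± 7.8·n: Q = (1.94, 7.55), R = (-1.94, -7.55). Equal radii place D and G the same way about M: D = M + 7.8·n = (50.9, -5.00), G = M − 7.8·n = (47.0, -20.1). Then |NG| = |G − N| = 51.1.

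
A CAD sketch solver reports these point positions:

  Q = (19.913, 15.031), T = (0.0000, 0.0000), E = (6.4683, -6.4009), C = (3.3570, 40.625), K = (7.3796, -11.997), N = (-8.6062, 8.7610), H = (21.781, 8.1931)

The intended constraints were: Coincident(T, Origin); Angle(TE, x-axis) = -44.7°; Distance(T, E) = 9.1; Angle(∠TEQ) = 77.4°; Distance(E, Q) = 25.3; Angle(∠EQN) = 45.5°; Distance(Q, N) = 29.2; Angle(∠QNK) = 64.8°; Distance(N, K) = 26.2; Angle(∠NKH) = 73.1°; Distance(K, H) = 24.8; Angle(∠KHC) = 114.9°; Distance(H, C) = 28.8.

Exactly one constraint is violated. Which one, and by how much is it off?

Distance(H, C) = 28.8 — off by 8.50.

T = (0.00, 0.00) ✓; TE at -44.70° ✓; |TE| = 9.100 ✓; ∠TEQ = 77.40° ✓; |EQ| = 25.30 ✓; ∠EQN = 45.50° ✓; |QN| = 29.20 ✓; ∠QNK = 64.80° ✓; |NK| = 26.20 ✓; ∠NKH = 73.10° ✓; |KH| = 24.80 ✓; ∠KHC = 114.9° ✓; |HC| = 37.30 ✗.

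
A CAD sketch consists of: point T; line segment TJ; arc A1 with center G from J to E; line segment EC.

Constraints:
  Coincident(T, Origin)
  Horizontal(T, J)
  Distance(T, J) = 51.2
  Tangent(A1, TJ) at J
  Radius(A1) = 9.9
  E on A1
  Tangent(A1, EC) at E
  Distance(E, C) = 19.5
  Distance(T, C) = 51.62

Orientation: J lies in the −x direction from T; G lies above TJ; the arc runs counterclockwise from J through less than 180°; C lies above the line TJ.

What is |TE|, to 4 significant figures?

42.58

Checks: T = (0.00, 0.00) ✓; |GE| = 9.900 ✓; ∠(GE, EC) = 90.00° ✓; |EC| = 19.50 ✓; |TC| = 51.62 ✓.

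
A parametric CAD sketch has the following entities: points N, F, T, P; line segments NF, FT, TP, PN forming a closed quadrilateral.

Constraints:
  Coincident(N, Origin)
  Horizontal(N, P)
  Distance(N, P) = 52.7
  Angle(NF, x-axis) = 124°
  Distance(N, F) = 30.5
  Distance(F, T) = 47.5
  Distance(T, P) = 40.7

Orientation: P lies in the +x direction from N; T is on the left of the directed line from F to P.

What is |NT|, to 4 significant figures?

44.84

Checks: |FT| = 47.50 ✓; |TP| = 40.70 ✓.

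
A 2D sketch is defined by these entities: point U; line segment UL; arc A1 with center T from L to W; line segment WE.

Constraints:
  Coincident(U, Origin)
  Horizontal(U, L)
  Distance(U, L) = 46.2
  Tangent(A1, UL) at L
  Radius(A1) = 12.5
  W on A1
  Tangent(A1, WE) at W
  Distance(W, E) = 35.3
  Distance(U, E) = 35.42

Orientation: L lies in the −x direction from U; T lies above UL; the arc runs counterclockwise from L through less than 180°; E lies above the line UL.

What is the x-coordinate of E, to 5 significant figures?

-14.441

U is at the origin; U and L share the same y with |UL| = 46.2 and L on the −x side, so L = (-46.200, 0.0000). A1 meets UL tangentially, so TL is at right angles to UL, so T = L + (0, 12.5) = (-46.200, 12.500). Since TW ⟂ WE (tangency), |TE| = √(12.5² + 35.3²) = 37.448 regardless of where W sits on A1. So E lies on both circle(U, 35.42) and circle(T, 37.448); the above-UL intersection is E = (-14.441, 32.342). W is the foot of the tangent from E: W = (-36.418, 4.7179).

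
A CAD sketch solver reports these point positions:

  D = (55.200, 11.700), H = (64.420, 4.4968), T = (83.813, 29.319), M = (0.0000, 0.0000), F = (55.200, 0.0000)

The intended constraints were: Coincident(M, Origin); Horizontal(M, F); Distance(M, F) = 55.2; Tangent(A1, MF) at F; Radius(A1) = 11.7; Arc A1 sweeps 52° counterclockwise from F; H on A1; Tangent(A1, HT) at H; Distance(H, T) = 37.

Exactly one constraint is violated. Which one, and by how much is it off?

Distance(H, T) = 37 — off by 5.50.

M = (0.00, 0.00) ✓; M.y = 0.00, F.y = 0.00 ✓; |MF| = 55.20 ✓; ∠(DF, FM) = 90.00° ✓; |DF| = 11.70 ✓; bearing(D→H) − bearing(D→F) = 52.00° ✓; |DH| = 11.70 ✓; ∠(DH, HT) = 90.00° ✓; |HT| = 31.50 ✗.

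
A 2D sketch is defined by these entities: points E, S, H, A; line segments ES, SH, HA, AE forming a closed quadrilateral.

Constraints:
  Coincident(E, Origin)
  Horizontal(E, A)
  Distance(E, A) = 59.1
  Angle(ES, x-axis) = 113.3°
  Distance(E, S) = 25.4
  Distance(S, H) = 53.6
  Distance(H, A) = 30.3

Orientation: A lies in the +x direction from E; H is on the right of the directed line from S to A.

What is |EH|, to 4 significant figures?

32.91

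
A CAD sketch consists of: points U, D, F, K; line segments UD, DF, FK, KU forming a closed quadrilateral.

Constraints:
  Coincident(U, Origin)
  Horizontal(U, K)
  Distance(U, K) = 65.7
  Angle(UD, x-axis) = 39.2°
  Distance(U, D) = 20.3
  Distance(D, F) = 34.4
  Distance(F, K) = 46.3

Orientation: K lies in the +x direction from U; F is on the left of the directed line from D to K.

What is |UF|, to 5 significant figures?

54.583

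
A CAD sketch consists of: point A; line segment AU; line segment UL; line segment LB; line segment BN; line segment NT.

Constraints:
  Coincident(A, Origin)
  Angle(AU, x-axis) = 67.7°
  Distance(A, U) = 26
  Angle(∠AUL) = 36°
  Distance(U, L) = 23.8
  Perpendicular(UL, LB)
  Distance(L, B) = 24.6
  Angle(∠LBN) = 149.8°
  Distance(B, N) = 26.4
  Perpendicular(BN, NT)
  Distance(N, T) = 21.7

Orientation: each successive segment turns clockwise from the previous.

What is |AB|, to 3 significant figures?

9.72

A is at the origin; AU runs at 67.7° with length 26.0, so U = (9.87, 24.1). ∠AUL = 36.0° gives UL at -76.3° from the x-axis; with |UL| = 23.8, L = (15.5, 0.933). The perpendicularity gives LB at right angles to UL, so LB runs at -166°; with |LB| = 24.6, B = (-8.40, -4.89). Then |AB| = |B − A| = 9.72.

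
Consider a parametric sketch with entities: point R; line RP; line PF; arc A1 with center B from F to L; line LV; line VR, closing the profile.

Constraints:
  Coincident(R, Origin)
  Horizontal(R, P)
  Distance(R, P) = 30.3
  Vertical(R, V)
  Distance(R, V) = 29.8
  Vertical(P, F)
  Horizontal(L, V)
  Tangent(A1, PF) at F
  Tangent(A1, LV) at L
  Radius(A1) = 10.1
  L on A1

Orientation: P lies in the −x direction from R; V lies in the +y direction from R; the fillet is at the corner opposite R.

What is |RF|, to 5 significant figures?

36.141

R is at the origin; R and P share the same y with |RP| = 30.3 and P on the −x side, so P = (-30.300, 0.0000). RV is vertical with |RV| = 29.8 and V on the +y side, so V = (0.0000, 29.800). The virtual corner opposite R is at (-30.300, 29.800). The tangent condition forces BF to be normal to PF and A1 meets LV tangentially, so BL is at right angles to LV, with radius 10.1, so the center B sits 10.1 in from both sides at B = (-20.200, 19.700). That places the tangent points at F = (-30.300, 19.700) on PF and L = (-20.200, 29.800) on LV. Then |RF| = |F − R| = 36.141.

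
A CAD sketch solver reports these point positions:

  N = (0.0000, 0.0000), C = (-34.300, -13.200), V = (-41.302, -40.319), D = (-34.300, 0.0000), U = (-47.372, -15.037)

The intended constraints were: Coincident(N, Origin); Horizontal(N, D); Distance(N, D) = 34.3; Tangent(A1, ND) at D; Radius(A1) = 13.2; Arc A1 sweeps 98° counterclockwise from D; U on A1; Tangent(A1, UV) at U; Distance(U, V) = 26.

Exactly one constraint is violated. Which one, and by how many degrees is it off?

Tangent(A1, UV) at U — off by 5.50°.

N = (0.00, 0.00) ✓; N.y = 0.00, D.y = 0.00 ✓; |ND| = 34.30 ✓; ∠(CD, DN) = 90.00° ✓; |CD| = 13.20 ✓; bearing(C→U) − bearing(C→D) = 98.00° ✓; |CU| = 13.20 ✓; ∠(CU, UV) = 84.50° ✗; |UV| = 26.00 ✓.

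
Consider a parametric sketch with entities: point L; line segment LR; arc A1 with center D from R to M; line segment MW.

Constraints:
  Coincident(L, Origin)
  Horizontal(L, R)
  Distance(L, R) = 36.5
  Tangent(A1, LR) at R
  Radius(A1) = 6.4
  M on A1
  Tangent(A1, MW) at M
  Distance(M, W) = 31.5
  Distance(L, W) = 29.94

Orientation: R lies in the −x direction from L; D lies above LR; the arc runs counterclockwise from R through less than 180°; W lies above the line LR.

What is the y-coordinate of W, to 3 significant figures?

27.4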